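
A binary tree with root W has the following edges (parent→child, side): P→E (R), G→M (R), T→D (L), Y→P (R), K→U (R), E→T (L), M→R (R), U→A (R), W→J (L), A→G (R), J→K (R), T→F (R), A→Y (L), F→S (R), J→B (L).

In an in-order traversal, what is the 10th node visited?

In-order visits the left subtree, then the node, then the right subtree.
At W: go left to J.
  At J: go left to B.
    B is a leaf — visit B.
  Visit J.
  At J: go right to K.
    At K: no left child.
    Visit K.
    At K: go right to U.
      At U: no left child.
      Visit U.
      At U: go right to A.
        At A: go left to Y.
          At Y: no left child.
          Visit Y.
          At Y: go right to P.
            At P: no left child.
            Visit P.
            At P: go right to E.
              At E: go left to T.
                At T: go left to D.
                  D is a leaf — visit D.
                Visit T.
                At T: go right to F.
                  At F: no left child.
                  Visit F.
                  At F: go right to S.
                    S is a leaf — visit S.
              Visit E.
              At E: no right child.
        Visit A.
        At A: go right to G.
          At G: no left child.
          Visit G.
          At G: go right to M.
            At M: no left child.
            Visit M.
            At M: go right to R.
              R is a leaf — visit R.
Visit W.
At W: no right child.
Full in-order sequence: B, J, K, U, Y, P, D, T, F, S, E, A, G, M, R, W.

S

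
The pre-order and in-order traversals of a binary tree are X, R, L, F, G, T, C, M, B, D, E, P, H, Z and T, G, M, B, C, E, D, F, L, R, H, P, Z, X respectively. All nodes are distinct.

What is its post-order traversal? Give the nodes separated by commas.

T, B, M, E, D, C, G, F, L, H, Z, P, R, X

The first element of pre-order is the root; it splits in-order into left and right subtrees.
Root X: left subtree has 13 nodes {T, G, M, B, C, E, D, F, L, R, H, P, Z}, right has 0 { }.
  Root R: left subtree has 9 nodes {T, G, M, B, C, E, D, F, L}, right has 3 {H, P, Z}.
    Root L: left subtree has 8 nodes {T, G, M, B, C, E, D, F}, right has 0 { }.
      Root F: left subtree has 7 nodes {T, G, M, B, C, E, D}, right has 0 { }.
        Root G: left subtree has 1 node {T}, right has 5 {M, B, C, E, D}.
          Root C: left subtree has 2 nodes {M, B}, right has 2 {E, D}.
            Root M: left subtree has 0 nodes { }, right has 1 {B}.
            Root D: left subtree has 1 node {E}, right has 0 { }.
    Root P: left subtree has 1 node {H}, right has 1 {Z}.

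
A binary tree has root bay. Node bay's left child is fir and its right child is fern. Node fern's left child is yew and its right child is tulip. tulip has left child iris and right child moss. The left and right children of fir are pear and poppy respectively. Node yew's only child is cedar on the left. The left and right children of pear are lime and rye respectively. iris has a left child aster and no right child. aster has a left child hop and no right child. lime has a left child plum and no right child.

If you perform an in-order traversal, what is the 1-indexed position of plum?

1

In-order visits the left subtree, then the node, then the right subtree.
At bay: go left to fir.
  At fir: go left to pear.
    At pear: go left to lime.
      At lime: go left to plum.
        plum is a leaf — visit plum.
      Visit lime.
      At lime: no right child.
    Visit pear.
    At pear: go right to rye.
      rye is a leaf — visit rye.
  Visit fir.
  At fir: go right to poppy.
    poppy is a leaf — visit poppy.
Visit bay.
At bay: go right to fern.
  At fern: go left to yew.
    At yew: go left to cedar.
      cedar is a leaf — visit cedar.
    Visit yew.
    At yew: no right child.
  Visit fern.
  At fern: go right to tulip.
    At tulip: go left to iris.
      At iris: go left to aster.
        At aster: go left to hop.
          hop is a leaf — visit hop.
        Visit aster.
        At aster: no right child.
      Visit iris.
      At iris: no right child.
    Visit tulip.
    At tulip: go right to moss.
      moss is a leaf — visit moss.
Full in-order sequence: plum, lime, pear, rye, fir, poppy, bay, cedar, yew, fern, hop, aster, iris, tulip, moss.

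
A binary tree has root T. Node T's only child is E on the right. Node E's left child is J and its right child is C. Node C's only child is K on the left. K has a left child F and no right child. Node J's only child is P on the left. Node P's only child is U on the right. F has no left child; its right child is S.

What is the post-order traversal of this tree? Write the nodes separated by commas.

U, P, J, S, F, K, C, E, T

Post-order visits the left subtree, then the right subtree, then the node.
At T: no left child.
At T: go right to E.
  At E: go left to J.
    At J: go left to P.
      At P: no left child.
      At P: go right to U.
        U is a leaf — visit U.
      Visit P.
    At J: no right child.
    Visit J.
  At E: go right to C.
    At C: go left to K.
      At K: go left to F.
        At F: no left child.
        At F: go right to S.
          S is a leaf — visit S.
        Visit F.
      At K: no right child.
      Visit K.
    At C: no right child.
    Visit C.
  Visit E.
Visit T.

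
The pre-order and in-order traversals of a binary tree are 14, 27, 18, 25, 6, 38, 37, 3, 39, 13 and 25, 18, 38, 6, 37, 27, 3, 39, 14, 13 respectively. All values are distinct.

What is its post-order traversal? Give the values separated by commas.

25, 38, 37, 6, 18, 39, 3, 27, 13, 14

The first element of pre-order is the root; it splits in-order into left and right subtrees.
Root 14: left subtree has 8 nodes {25, 18, 38, 6, 37, 27, 3, 39}, right has 1 {13}.
  Root 27: left subtree has 5 nodes {25, 18, 38, 6, 37}, right has 2 {3, 39}.
    Root 18: left subtree has 1 node {25}, right has 3 {38, 6, 37}.
      Root 6: left subtree has 1 node {38}, right has 1 {37}.
    Root 3: left subtree has 0 nodes { }, right has 1 {39}.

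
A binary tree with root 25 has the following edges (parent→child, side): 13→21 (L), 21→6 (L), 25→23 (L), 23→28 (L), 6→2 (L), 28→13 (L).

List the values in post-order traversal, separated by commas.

2, 6, 21, 13, 28, 23, 25

Post-order visits the left subtree, then the right subtree, then the node.
At 25: go left to 23.
  At 23: go left to 28.
    At 28: go left to 13.
      At 13: go left to 21.
        At 21: go left to 6.
          At 6: go left to 2.
            2 is a leaf — visit 2.
          At 6: no right child.
          Visit 6.
        At 21: no right child.
        Visit 21.
      At 13: no right child.
      Visit 13.
    At 28: no right child.
    Visit 28.
  At 23: no right child.
  Visit 23.
At 25: no right child.
Visit 25.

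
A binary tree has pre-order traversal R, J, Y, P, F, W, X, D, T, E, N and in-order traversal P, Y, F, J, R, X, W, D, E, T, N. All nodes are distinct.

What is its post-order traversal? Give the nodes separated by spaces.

P F Y J X E N T D W R

The first element of pre-order is the root; it splits in-order into left and right subtrees.
Root R: left subtree has 4 nodes {P, Y, F, J}, right has 6 {X, W, D, E, T, N}.
  Root J: left subtree has 3 nodes {P, Y, F}, right has 0 { }.
    Root Y: left subtree has 1 node {P}, right has 1 {F}.
  Root W: left subtree has 1 node {X}, right has 4 {D, E, T, N}.
    Root D: left subtree has 0 nodes { }, right has 3 {E, T, N}.
      Root T: left subtree has 1 node {E}, right has 1 {N}.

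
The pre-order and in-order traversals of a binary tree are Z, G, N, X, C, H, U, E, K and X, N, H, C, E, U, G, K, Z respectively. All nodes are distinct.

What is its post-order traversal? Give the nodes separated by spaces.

The first element of pre-order is the root; it splits in-order into left and right subtrees.
Root Z: left subtree has 8 nodes {X, N, H, C, E, U, G, K}, right has 0 { }.
  Root G: left subtree has 6 nodes {X, N, H, C, E, U}, right has 1 {K}.
    Root N: left subtree has 1 node {X}, right has 4 {H, C, E, U}.
      Root C: left subtree has 1 node {H}, right has 2 {E, U}.
        Root U: left subtree has 1 node {E}, right has 0 { }.

X H E U C N K G Z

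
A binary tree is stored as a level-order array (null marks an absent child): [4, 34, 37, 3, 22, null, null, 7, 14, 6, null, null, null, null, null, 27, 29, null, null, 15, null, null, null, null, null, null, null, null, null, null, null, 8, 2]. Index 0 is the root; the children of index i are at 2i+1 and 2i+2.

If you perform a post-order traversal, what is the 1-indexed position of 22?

10

Post-order visits the left subtree, then the right subtree, then the node.
At 4: go left to 34.
  At 34: go left to 3.
    At 3: go left to 7.
      At 7: go left to 27.
        At 27: go left to 8.
          8 is a leaf — visit 8.
        At 27: go right to 2.
          2 is a leaf — visit 2.
        Visit 27.
      At 7: go right to 29.
        29 is a leaf — visit 29.
      Visit 7.
    At 3: go right to 14.
      14 is a leaf — visit 14.
    Visit 3.
  At 34: go right to 22.
    At 22: go left to 6.
      At 6: go left to 15.
        15 is a leaf — visit 15.
      At 6: no right child.
      Visit 6.
    At 22: no right child.
    Visit 22.
  Visit 34.
At 4: go right to 37.
  37 is a leaf — visit 37.
Visit 4.
Full post-order sequence: 8, 2, 27, 29, 7, 14, 3, 15, 6, 22, 34, 37, 4.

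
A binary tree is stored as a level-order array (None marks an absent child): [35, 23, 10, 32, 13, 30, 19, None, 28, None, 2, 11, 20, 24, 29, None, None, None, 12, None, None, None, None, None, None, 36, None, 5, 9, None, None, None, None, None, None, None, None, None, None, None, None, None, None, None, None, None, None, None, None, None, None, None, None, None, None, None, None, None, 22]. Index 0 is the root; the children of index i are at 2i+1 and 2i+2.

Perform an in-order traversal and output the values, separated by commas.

In-order visits the left subtree, then the node, then the right subtree.
At 35: go left to 23.
  At 23: go left to 32.
    At 32: no left child.
    Visit 32.
    At 32: go right to 28.
      At 28: no left child.
      Visit 28.
      At 28: go right to 12.
        12 is a leaf — visit 12.
  Visit 23.
  At 23: go right to 13.
    At 13: no left child.
    Visit 13.
    At 13: go right to 2.
      2 is a leaf — visit 2.
Visit 35.
At 35: go right to 10.
  At 10: go left to 30.
    At 30: go left to 11.
      11 is a leaf — visit 11.
    Visit 30.
    At 30: go right to 20.
      At 20: go left to 36.
        36 is a leaf — visit 36.
      Visit 20.
      At 20: no right child.
  Visit 10.
  At 10: go right to 19.
    At 19: go left to 24.
      At 24: go left to 5.
        5 is a leaf — visit 5.
      Visit 24.
      At 24: go right to 9.
        At 9: no left child.
        Visit 9.
        At 9: go right to 22.
          22 is a leaf — visit 22.
    Visit 19.
    At 19: go right to 29.
      29 is a leaf — visit 29.

32, 28, 12, 23, 13, 2, 35, 11, 30, 36, 20, 10, 5, 24, 9, 22, 19, 29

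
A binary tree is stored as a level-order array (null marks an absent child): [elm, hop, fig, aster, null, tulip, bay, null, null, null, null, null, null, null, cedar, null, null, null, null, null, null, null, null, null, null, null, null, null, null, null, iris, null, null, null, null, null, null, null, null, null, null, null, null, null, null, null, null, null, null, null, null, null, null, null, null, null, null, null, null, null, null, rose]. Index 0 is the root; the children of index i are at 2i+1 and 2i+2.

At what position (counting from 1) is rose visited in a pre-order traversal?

Pre-order visits the node, then its left subtree, then its right subtree.
Visit elm.
At elm: go left to hop.
  Visit hop.
  At hop: go left to aster.
    aster is a leaf — visit aster.
  At hop: no right child.
At elm: go right to fig.
  Visit fig.
  At fig: go left to tulip.
    tulip is a leaf — visit tulip.
  At fig: go right to bay.
    Visit bay.
    At bay: no left child.
    At bay: go right to cedar.
      Visit cedar.
      At cedar: no left child.
      At cedar: go right to iris.
        Visit iris.
        At iris: go left to rose.
          rose is a leaf — visit rose.
        At iris: no right child.
Full pre-order sequence: elm, hop, aster, fig, tulip, bay, cedar, iris, rose.

9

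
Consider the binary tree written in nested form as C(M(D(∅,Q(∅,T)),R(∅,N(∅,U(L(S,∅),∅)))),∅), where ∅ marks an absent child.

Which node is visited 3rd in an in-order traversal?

In-order visits the left subtree, then the node, then the right subtree.
At C: go left to M.
  At M: go left to D.
    At D: no left child.
    Visit D.
    At D: go right to Q.
      At Q: no left child.
      Visit Q.
      At Q: go right to T.
        T is a leaf — visit T.
  Visit M.
  At M: go right to R.
    At R: no left child.
    Visit R.
    At R: go right to N.
      At N: no left child.
      Visit N.
      At N: go right to U.
        At U: go left to L.
          At L: go left to S.
            S is a leaf — visit S.
          Visit L.
          At L: no right child.
        Visit U.
        At U: no right child.
Visit C.
At C: no right child.
Full in-order sequence: D, Q, T, M, R, N, S, L, U, C.

T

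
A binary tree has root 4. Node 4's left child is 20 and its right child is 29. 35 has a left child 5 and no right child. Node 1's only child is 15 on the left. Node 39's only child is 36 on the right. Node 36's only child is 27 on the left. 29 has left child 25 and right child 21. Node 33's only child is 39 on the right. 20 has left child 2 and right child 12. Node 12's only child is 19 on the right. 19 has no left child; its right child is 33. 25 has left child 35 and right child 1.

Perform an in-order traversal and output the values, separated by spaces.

In-order visits the left subtree, then the node, then the right subtree.
At 4: go left to 20.
  At 20: go left to 2.
    2 is a leaf — visit 2.
  Visit 20.
  At 20: go right to 12.
    At 12: no left child.
    Visit 12.
    At 12: go right to 19.
      At 19: no left child.
      Visit 19.
      At 19: go right to 33.
        At 33: no left child.
        Visit 33.
        At 33: go right to 39.
          At 39: no left child.
          Visit 39.
          At 39: go right to 36.
            At 36: go left to 27.
              27 is a leaf — visit 27.
            Visit 36.
            At 36: no right child.
Visit 4.
At 4: go right to 29.
  At 29: go left to 25.
    At 25: go left to 35.
      At 35: go left to 5.
        5 is a leaf — visit 5.
      Visit 35.
      At 35: no right child.
    Visit 25.
    At 25: go right to 1.
      At 1: go left to 15.
        15 is a leaf — visit 15.
      Visit 1.
      At 1: no right child.
  Visit 29.
  At 29: go right to 21.
    21 is a leaf — visit 21.

2 20 12 19 33 39 27 36 4 5 35 25 15 1 29 21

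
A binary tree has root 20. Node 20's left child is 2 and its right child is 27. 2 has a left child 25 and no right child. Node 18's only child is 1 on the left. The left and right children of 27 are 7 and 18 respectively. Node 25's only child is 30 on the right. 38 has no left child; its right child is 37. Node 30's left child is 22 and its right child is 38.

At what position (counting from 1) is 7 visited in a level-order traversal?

Level-order visits nodes level by level from the root, left to right within each level.
Level 0: 20
Level 1: 2, 27
Level 2: 25, 7, 18
Level 3: 30, 1
Level 4: 22, 38
Level 5: 37
Full level-order sequence: 20, 2, 27, 25, 7, 18, 30, 1, 22, 38, 37.

5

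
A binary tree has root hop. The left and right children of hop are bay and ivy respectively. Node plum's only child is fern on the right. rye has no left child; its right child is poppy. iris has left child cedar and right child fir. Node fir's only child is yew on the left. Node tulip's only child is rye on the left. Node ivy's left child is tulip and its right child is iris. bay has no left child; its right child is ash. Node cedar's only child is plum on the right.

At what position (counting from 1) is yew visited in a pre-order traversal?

13

Pre-order visits the node, then its left subtree, then its right subtree.
Visit hop.
At hop: go left to bay.
  Visit bay.
  At bay: no left child.
  At bay: go right to ash.
    ash is a leaf — visit ash.
At hop: go right to ivy.
  Visit ivy.
  At ivy: go left to tulip.
    Visit tulip.
    At tulip: go left to rye.
      Visit rye.
      At rye: no left child.
      At rye: go right to poppy.
        poppy is a leaf — visit poppy.
    At tulip: no right child.
  At ivy: go right to iris.
    Visit iris.
    At iris: go left to cedar.
      Visit cedar.
      At cedar: no left child.
      At cedar: go right to plum.
        Visit plum.
        At plum: no left child.
        At plum: go right to fern.
          fern is a leaf — visit fern.
    At iris: go right to fir.
      Visit fir.
      At fir: go left to yew.
        yew is a leaf — visit yew.
      At fir: no right child.
Full pre-order sequence: hop, bay, ash, ivy, tulip, rye, poppy, iris, cedar, plum, fern, fir, yew.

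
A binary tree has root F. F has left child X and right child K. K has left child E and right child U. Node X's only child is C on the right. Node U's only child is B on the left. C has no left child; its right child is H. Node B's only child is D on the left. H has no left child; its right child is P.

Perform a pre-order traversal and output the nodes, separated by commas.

F, X, C, H, P, K, E, U, B, D

Pre-order visits the node, then its left subtree, then its right subtree.
Visit F.
At F: go left to X.
  Visit X.
  At X: no left child.
  At X: go right to C.
    Visit C.
    At C: no left child.
    At C: go right to H.
      Visit H.
      At H: no left child.
      At H: go right to P.
        P is a leaf — visit P.
At F: go right to K.
  Visit K.
  At K: go left to E.
    E is a leaf — visit E.
  At K: go right to U.
    Visit U.
    At U: go left to B.
      Visit B.
      At B: go left to D.
        D is a leaf — visit D.
      At B: no right child.
    At U: no right child.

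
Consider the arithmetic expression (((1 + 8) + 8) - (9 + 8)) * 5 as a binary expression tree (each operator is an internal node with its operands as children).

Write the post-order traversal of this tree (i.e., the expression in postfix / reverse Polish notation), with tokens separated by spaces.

1 8 + 8 + 9 8 + - 5 *

Post-order on an expression tree gives postfix notation: for each operator, emit left operand, right operand, then the operator.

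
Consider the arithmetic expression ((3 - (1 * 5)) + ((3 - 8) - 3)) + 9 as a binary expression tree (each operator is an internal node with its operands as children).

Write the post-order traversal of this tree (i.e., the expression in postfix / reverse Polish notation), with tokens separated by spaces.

3 1 5 * - 3 8 - 3 - + 9 +

Post-order on an expression tree gives postfix notation: for each operator, emit left operand, right operand, then the operator.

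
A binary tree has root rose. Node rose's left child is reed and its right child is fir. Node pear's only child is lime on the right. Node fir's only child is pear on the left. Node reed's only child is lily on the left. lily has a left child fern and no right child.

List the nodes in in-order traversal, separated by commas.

In-order visits the left subtree, then the node, then the right subtree.
At rose: go left to reed.
  At reed: go left to lily.
    At lily: go left to fern.
      fern is a leaf — visit fern.
    Visit lily.
    At lily: no right child.
  Visit reed.
  At reed: no right child.
Visit rose.
At rose: go right to fir.
  At fir: go left to pear.
    At pear: no left child.
    Visit pear.
    At pear: go right to lime.
      lime is a leaf — visit lime.
  Visit fir.
  At fir: no right child.

fern, lily, reed, rose, pear, lime, fir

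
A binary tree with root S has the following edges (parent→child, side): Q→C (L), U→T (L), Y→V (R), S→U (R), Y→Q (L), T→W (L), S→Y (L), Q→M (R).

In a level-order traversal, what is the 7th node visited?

C

Level-order visits nodes level by level from the root, left to right within each level.
Level 0: S
Level 1: Y, U
Level 2: Q, V, T
Level 3: C, M, W
Full level-order sequence: S, Y, U, Q, V, T, C, M, W.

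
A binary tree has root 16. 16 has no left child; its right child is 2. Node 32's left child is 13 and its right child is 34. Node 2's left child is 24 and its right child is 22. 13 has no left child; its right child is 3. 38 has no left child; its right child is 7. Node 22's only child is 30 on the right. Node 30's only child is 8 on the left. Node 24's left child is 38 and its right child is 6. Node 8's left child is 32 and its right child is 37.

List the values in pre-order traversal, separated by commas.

Pre-order visits the node, then its left subtree, then its right subtree.
Visit 16.
At 16: no left child.
At 16: go right to 2.
  Visit 2.
  At 2: go left to 24.
    Visit 24.
    At 24: go left to 38.
      Visit 38.
      At 38: no left child.
      At 38: go right to 7.
        7 is a leaf — visit 7.
    At 24: go right to 6.
      6 is a leaf — visit 6.
  At 2: go right to 22.
    Visit 22.
    At 22: no left child.
    At 22: go right to 30.
      Visit 30.
      At 30: go left to 8.
        Visit 8.
        At 8: go left to 32.
          Visit 32.
          At 32: go left to 13.
            Visit 13.
            At 13: no left child.
            At 13: go right to 3.
              3 is a leaf — visit 3.
          At 32: go right to 34.
            34 is a leaf — visit 34.
        At 8: go right to 37.
          37 is a leaf — visit 37.
      At 30: no right child.

16, 2, 24, 38, 7, 6, 22, 30, 8, 32, 13, 3, 34, 37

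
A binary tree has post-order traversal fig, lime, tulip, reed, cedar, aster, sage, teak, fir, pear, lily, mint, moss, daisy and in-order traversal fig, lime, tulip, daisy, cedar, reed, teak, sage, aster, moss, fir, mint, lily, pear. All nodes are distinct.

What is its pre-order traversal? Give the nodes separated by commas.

The last element of post-order is the root; it splits in-order into left and right subtrees.
Root daisy: left subtree has 3 nodes {fig, lime, tulip}, right has 10 {cedar, reed, teak, sage, aster, moss, fir, mint, lily, pear}.
  Root tulip: left subtree has 2 nodes {fig, lime}, right has 0 { }.
    Root lime: left subtree has 1 node {fig}, right has 0 { }.
  Root moss: left subtree has 5 nodes {cedar, reed, teak, sage, aster}, right has 4 {fir, mint, lily, pear}.
    Root teak: left subtree has 2 nodes {cedar, reed}, right has 2 {sage, aster}.
      Root cedar: left subtree has 0 nodes { }, right has 1 {reed}.
      Root sage: left subtree has 0 nodes { }, right has 1 {aster}.
    Root mint: left subtree has 1 node {fir}, right has 2 {lily, pear}.
      Root lily: left subtree has 0 nodes { }, right has 1 {pear}.

daisy, tulip, lime, fig, moss, teak, cedar, reed, sage, aster, mint, fir, lily, pear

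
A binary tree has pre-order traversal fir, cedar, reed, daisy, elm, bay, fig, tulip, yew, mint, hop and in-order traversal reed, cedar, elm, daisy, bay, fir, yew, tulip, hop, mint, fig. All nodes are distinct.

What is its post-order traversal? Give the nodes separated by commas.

reed, elm, bay, daisy, cedar, yew, hop, mint, tulip, fig, fir

The first element of pre-order is the root; it splits in-order into left and right subtrees.
Root fir: left subtree has 5 nodes {reed, cedar, elm, daisy, bay}, right has 5 {yew, tulip, hop, mint, fig}.
  Root cedar: left subtree has 1 node {reed}, right has 3 {elm, daisy, bay}.
    Root daisy: left subtree has 1 node {elm}, right has 1 {bay}.
  Root fig: left subtree has 4 nodes {yew, tulip, hop, mint}, right has 0 { }.
    Root tulip: left subtree has 1 node {yew}, right has 2 {hop, mint}.
      Root mint: left subtree has 1 node {hop}, right has 0 { }.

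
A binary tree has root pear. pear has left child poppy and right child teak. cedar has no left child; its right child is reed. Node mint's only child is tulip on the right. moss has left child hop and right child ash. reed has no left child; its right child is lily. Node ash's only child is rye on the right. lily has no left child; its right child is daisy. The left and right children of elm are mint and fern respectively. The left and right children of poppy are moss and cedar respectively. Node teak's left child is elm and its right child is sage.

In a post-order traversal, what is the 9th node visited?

poppy

Post-order visits the left subtree, then the right subtree, then the node.
At pear: go left to poppy.
  At poppy: go left to moss.
    At moss: go left to hop.
      hop is a leaf — visit hop.
    At moss: go right to ash.
      At ash: no left child.
      At ash: go right to rye.
        rye is a leaf — visit rye.
      Visit ash.
    Visit moss.
  At poppy: go right to cedar.
    At cedar: no left child.
    At cedar: go right to reed.
      At reed: no left child.
      At reed: go right to lily.
        At lily: no left child.
        At lily: go right to daisy.
          daisy is a leaf — visit daisy.
        Visit lily.
      Visit reed.
    Visit cedar.
  Visit poppy.
At pear: go right to teak.
  At teak: go left to elm.
    At elm: go left to mint.
      At mint: no left child.
      At mint: go right to tulip.
        tulip is a leaf — visit tulip.
      Visit mint.
    At elm: go right to fern.
      fern is a leaf — visit fern.
    Visit elm.
  At teak: go right to sage.
    sage is a leaf — visit sage.
  Visit teak.
Visit pear.
Full post-order sequence: hop, rye, ash, moss, daisy, lily, reed, cedar, poppy, tulip, mint, fern, elm, sage, teak, pear.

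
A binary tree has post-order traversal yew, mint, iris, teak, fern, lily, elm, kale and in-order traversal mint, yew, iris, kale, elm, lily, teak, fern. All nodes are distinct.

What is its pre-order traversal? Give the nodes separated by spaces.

The last element of post-order is the root; it splits in-order into left and right subtrees.
Root kale: left subtree has 3 nodes {mint, yew, iris}, right has 4 {elm, lily, teak, fern}.
  Root iris: left subtree has 2 nodes {mint, yew}, right has 0 { }.
    Root mint: left subtree has 0 nodes { }, right has 1 {yew}.
  Root elm: left subtree has 0 nodes { }, right has 3 {lily, teak, fern}.
    Root lily: left subtree has 0 nodes { }, right has 2 {teak, fern}.
      Root fern: left subtree has 1 node {teak}, right has 0 { }.

kale iris mint yew elm lily fern teak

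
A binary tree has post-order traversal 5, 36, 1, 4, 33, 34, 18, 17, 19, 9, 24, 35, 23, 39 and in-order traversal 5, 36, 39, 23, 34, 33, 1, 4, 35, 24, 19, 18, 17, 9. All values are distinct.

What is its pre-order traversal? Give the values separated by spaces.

39 36 5 23 35 34 33 4 1 24 9 19 17 18

The last element of post-order is the root; it splits in-order into left and right subtrees.
Root 39: left subtree has 2 nodes {5, 36}, right has 11 {23, 34, 33, 1, 4, 35, 24, 19, 18, 17, 9}.
  Root 36: left subtree has 1 node {5}, right has 0 { }.
  Root 23: left subtree has 0 nodes { }, right has 10 {34, 33, 1, 4, 35, 24, 19, 18, 17, 9}.
    Root 35: left subtree has 4 nodes {34, 33, 1, 4}, right has 5 {24, 19, 18, 17, 9}.
      Root 34: left subtree has 0 nodes { }, right has 3 {33, 1, 4}.
        Root 33: left subtree has 0 nodes { }, right has 2 {1, 4}.
          Root 4: left subtree has 1 node {1}, right has 0 { }.
      Root 24: left subtree has 0 nodes { }, right has 4 {19, 18, 17, 9}.
        Root 9: left subtree has 3 nodes {19, 18, 17}, right has 0 { }.
          Root 19: left subtree has 0 nodes { }, right has 2 {18, 17}.
            Root 17: left subtree has 1 node {18}, right has 0 { }.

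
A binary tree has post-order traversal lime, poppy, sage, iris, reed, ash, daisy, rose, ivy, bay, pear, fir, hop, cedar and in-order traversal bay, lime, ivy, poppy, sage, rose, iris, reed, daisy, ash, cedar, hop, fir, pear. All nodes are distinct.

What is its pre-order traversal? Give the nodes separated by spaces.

cedar bay ivy lime rose sage poppy daisy reed iris ash hop fir pear

The last element of post-order is the root; it splits in-order into left and right subtrees.
Root cedar: left subtree has 10 nodes {bay, lime, ivy, poppy, sage, rose, iris, reed, daisy, ash}, right has 3 {hop, fir, pear}.
  Root bay: left subtree has 0 nodes { }, right has 9 {lime, ivy, poppy, sage, rose, iris, reed, daisy, ash}.
    Root ivy: left subtree has 1 node {lime}, right has 7 {poppy, sage, rose, iris, reed, daisy, ash}.
      Root rose: left subtree has 2 nodes {poppy, sage}, right has 4 {iris, reed, daisy, ash}.
        Root sage: left subtree has 1 node {poppy}, right has 0 { }.
        Root daisy: left subtree has 2 nodes {iris, reed}, right has 1 {ash}.
          Root reed: left subtree has 1 node {iris}, right has 0 { }.
  Root hop: left subtree has 0 nodes { }, right has 2 {fir, pear}.
    Root fir: left subtree has 0 nodes { }, right has 1 {pear}.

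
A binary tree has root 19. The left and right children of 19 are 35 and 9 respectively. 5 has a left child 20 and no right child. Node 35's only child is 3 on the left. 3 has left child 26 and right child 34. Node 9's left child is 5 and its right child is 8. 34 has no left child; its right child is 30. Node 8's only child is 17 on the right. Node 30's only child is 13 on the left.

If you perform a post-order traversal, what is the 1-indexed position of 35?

6

Post-order visits the left subtree, then the right subtree, then the node.
At 19: go left to 35.
  At 35: go left to 3.
    At 3: go left to 26.
      26 is a leaf — visit 26.
    At 3: go right to 34.
      At 34: no left child.
      At 34: go right to 30.
        At 30: go left to 13.
          13 is a leaf — visit 13.
        At 30: no right child.
        Visit 30.
      Visit 34.
    Visit 3.
  At 35: no right child.
  Visit 35.
At 19: go right to 9.
  At 9: go left to 5.
    At 5: go left to 20.
      20 is a leaf — visit 20.
    At 5: no right child.
    Visit 5.
  At 9: go right to 8.
    At 8: no left child.
    At 8: go right to 17.
      17 is a leaf — visit 17.
    Visit 8.
  Visit 9.
Visit 19.
Full post-order sequence: 26, 13, 30, 34, 3, 35, 20, 5, 17, 8, 9, 19.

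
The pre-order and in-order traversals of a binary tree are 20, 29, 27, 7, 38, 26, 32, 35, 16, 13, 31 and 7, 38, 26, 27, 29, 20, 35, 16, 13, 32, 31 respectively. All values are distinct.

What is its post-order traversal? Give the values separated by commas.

26, 38, 7, 27, 29, 13, 16, 35, 31, 32, 20

The first element of pre-order is the root; it splits in-order into left and right subtrees.
Root 20: left subtree has 5 nodes {7, 38, 26, 27, 29}, right has 5 {35, 16, 13, 32, 31}.
  Root 29: left subtree has 4 nodes {7, 38, 26, 27}, right has 0 { }.
    Root 27: left subtree has 3 nodes {7, 38, 26}, right has 0 { }.
      Root 7: left subtree has 0 nodes { }, right has 2 {38, 26}.
        Root 38: left subtree has 0 nodes { }, right has 1 {26}.
  Root 32: left subtree has 3 nodes {35, 16, 13}, right has 1 {31}.
    Root 35: left subtree has 0 nodes { }, right has 2 {16, 13}.
      Root 16: left subtree has 0 nodes { }, right has 1 {13}.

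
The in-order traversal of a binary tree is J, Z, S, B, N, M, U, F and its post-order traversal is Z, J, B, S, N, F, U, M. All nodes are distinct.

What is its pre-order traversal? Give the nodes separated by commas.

M, N, S, J, Z, B, U, F

The last element of post-order is the root; it splits in-order into left and right subtrees.
Root M: left subtree has 5 nodes {J, Z, S, B, N}, right has 2 {U, F}.
  Root N: left subtree has 4 nodes {J, Z, S, B}, right has 0 { }.
    Root S: left subtree has 2 nodes {J, Z}, right has 1 {B}.
      Root J: left subtree has 0 nodes { }, right has 1 {Z}.
  Root U: left subtree has 0 nodes { }, right has 1 {F}.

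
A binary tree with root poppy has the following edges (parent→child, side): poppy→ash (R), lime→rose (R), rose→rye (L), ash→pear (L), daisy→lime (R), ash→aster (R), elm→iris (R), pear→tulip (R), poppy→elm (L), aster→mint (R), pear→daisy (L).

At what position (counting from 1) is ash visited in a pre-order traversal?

4

Pre-order visits the node, then its left subtree, then its right subtree.
Visit poppy.
At poppy: go left to elm.
  Visit elm.
  At elm: no left child.
  At elm: go right to iris.
    iris is a leaf — visit iris.
At poppy: go right to ash.
  Visit ash.
  At ash: go left to pear.
    Visit pear.
    At pear: go left to daisy.
      Visit daisy.
      At daisy: no left child.
      At daisy: go right to lime.
        Visit lime.
        At lime: no left child.
        At lime: go right to rose.
          Visit rose.
          At rose: go left to rye.
            rye is a leaf — visit rye.
          At rose: no right child.
    At pear: go right to tulip.
      tulip is a leaf — visit tulip.
  At ash: go right to aster.
    Visit aster.
    At aster: no left child.
    At aster: go right to mint.
      mint is a leaf — visit mint.
Full pre-order sequence: poppy, elm, iris, ash, pear, daisy, lime, rose, rye, tulip, aster, mint.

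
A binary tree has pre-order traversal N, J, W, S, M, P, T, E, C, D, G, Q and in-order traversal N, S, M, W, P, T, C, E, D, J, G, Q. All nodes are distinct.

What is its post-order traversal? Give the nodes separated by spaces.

M S C D E T P W Q G J N

The first element of pre-order is the root; it splits in-order into left and right subtrees.
Root N: left subtree has 0 nodes { }, right has 11 {S, M, W, P, T, C, E, D, J, G, Q}.
  Root J: left subtree has 8 nodes {S, M, W, P, T, C, E, D}, right has 2 {G, Q}.
    Root W: left subtree has 2 nodes {S, M}, right has 5 {P, T, C, E, D}.
      Root S: left subtree has 0 nodes { }, right has 1 {M}.
      Root P: left subtree has 0 nodes { }, right has 4 {T, C, E, D}.
        Root T: left subtree has 0 nodes { }, right has 3 {C, E, D}.
          Root E: left subtree has 1 node {C}, right has 1 {D}.
    Root G: left subtree has 0 nodes { }, right has 1 {Q}.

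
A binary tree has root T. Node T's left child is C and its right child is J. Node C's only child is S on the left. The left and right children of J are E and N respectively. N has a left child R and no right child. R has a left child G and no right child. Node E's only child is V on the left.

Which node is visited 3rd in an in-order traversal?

T

In-order visits the left subtree, then the node, then the right subtree.
At T: go left to C.
  At C: go left to S.
    S is a leaf — visit S.
  Visit C.
  At C: no right child.
Visit T.
At T: go right to J.
  At J: go left to E.
    At E: go left to V.
      V is a leaf — visit V.
    Visit E.
    At E: no right child.
  Visit J.
  At J: go right to N.
    At N: go left to R.
      At R: go left to G.
        G is a leaf — visit G.
      Visit R.
      At R: no right child.
    Visit N.
    At N: no right child.
Full in-order sequence: S, C, T, V, E, J, G, R, N.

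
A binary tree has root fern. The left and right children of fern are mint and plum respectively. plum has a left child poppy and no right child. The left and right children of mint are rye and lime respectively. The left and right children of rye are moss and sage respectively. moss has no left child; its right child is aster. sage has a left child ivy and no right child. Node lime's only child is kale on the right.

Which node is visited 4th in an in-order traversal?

In-order visits the left subtree, then the node, then the right subtree.
At fern: go left to mint.
  At mint: go left to rye.
    At rye: go left to moss.
      At moss: no left child.
      Visit moss.
      At moss: go right to aster.
        aster is a leaf — visit aster.
    Visit rye.
    At rye: go right to sage.
      At sage: go left to ivy.
        ivy is a leaf — visit ivy.
      Visit sage.
      At sage: no right child.
  Visit mint.
  At mint: go right to lime.
    At lime: no left child.
    Visit lime.
    At lime: go right to kale.
      kale is a leaf — visit kale.
Visit fern.
At fern: go right to plum.
  At plum: go left to poppy.
    poppy is a leaf — visit poppy.
  Visit plum.
  At plum: no right child.
Full in-order sequence: moss, aster, rye, ivy, sage, mint, lime, kale, fern, poppy, plum.

ivy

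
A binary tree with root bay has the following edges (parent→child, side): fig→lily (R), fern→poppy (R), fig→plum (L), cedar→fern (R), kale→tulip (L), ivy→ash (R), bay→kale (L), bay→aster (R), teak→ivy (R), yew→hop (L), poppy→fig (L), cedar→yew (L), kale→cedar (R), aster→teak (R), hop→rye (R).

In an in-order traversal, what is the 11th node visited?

poppy

In-order visits the left subtree, then the node, then the right subtree.
At bay: go left to kale.
  At kale: go left to tulip.
    tulip is a leaf — visit tulip.
  Visit kale.
  At kale: go right to cedar.
    At cedar: go left to yew.
      At yew: go left to hop.
        At hop: no left child.
        Visit hop.
        At hop: go right to rye.
          rye is a leaf — visit rye.
      Visit yew.
      At yew: no right child.
    Visit cedar.
    At cedar: go right to fern.
      At fern: no left child.
      Visit fern.
      At fern: go right to poppy.
        At poppy: go left to fig.
          At fig: go left to plum.
            plum is a leaf — visit plum.
          Visit fig.
          At fig: go right to lily.
            lily is a leaf — visit lily.
        Visit poppy.
        At poppy: no right child.
Visit bay.
At bay: go right to aster.
  At aster: no left child.
  Visit aster.
  At aster: go right to teak.
    At teak: no left child.
    Visit teak.
    At teak: go right to ivy.
      At ivy: no left child.
      Visit ivy.
      At ivy: go right to ash.
        ash is a leaf — visit ash.
Full in-order sequence: tulip, kale, hop, rye, yew, cedar, fern, plum, fig, lily, poppy, bay, aster, teak, ivy, ash.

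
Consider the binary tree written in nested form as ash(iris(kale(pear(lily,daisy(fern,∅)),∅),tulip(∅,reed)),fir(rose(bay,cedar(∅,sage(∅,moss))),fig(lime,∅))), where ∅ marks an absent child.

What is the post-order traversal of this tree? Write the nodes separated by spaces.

Post-order visits the left subtree, then the right subtree, then the node.
At ash: go left to iris.
  At iris: go left to kale.
    At kale: go left to pear.
      At pear: go left to lily.
        lily is a leaf — visit lily.
      At pear: go right to daisy.
        At daisy: go left to fern.
          fern is a leaf — visit fern.
        At daisy: no right child.
        Visit daisy.
      Visit pear.
    At kale: no right child.
    Visit kale.
  At iris: go right to tulip.
    At tulip: no left child.
    At tulip: go right to reed.
      reed is a leaf — visit reed.
    Visit tulip.
  Visit iris.
At ash: go right to fir.
  At fir: go left to rose.
    At rose: go left to bay.
      bay is a leaf — visit bay.
    At rose: go right to cedar.
      At cedar: no left child.
      At cedar: go right to sage.
        At sage: no left child.
        At sage: go right to moss.
          moss is a leaf — visit moss.
        Visit sage.
      Visit cedar.
    Visit rose.
  At fir: go right to fig.
    At fig: go left to lime.
      lime is a leaf — visit lime.
    At fig: no right child.
    Visit fig.
  Visit fir.
Visit ash.

lily fern daisy pear kale reed tulip iris bay moss sage cedar rose lime fig fir ash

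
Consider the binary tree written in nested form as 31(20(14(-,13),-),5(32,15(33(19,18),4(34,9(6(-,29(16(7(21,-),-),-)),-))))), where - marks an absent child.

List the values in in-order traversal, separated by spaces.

14 13 20 31 32 5 19 33 18 15 34 4 6 21 7 16 29 9

In-order visits the left subtree, then the node, then the right subtree.
At 31: go left to 20.
  At 20: go left to 14.
    At 14: no left child.
    Visit 14.
    At 14: go right to 13.
      13 is a leaf — visit 13.
  Visit 20.
  At 20: no right child.
Visit 31.
At 31: go right to 5.
  At 5: go left to 32.
    32 is a leaf — visit 32.
  Visit 5.
  At 5: go right to 15.
    At 15: go left to 33.
      At 33: go left to 19.
        19 is a leaf — visit 19.
      Visit 33.
      At 33: go right to 18.
        18 is a leaf — visit 18.
    Visit 15.
    At 15: go right to 4.
      At 4: go left to 34.
        34 is a leaf — visit 34.
      Visit 4.
      At 4: go right to 9.
        At 9: go left to 6.
          At 6: no left child.
          Visit 6.
          At 6: go right to 29.
            At 29: go left to 16.
              At 16: go left to 7.
                At 7: go left to 21.
                  21 is a leaf — visit 21.
                Visit 7.
                At 7: no right child.
              Visit 16.
              At 16: no right child.
            Visit 29.
            At 29: no right child.
        Visit 9.
        At 9: no right child.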